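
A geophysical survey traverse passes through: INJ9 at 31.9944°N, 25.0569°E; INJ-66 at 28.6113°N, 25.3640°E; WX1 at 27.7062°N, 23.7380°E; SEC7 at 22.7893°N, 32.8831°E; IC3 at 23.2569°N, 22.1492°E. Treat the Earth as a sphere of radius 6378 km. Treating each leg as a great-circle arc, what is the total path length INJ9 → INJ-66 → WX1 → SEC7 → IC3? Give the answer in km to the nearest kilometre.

2738 km

INJ9→INJ-66: c = 0.059227 rad, d = 377.75 km
INJ-66→WX1: c = 0.029589 rad, d = 188.72 km
WX1→SEC7: c = 0.167858 rad, d = 1070.60 km
SEC7→IC3: c = 0.172573 rad, d = 1100.67 km
Total = 377.75 + 188.72 + 1070.60 + 1100.67 = 2737.74 km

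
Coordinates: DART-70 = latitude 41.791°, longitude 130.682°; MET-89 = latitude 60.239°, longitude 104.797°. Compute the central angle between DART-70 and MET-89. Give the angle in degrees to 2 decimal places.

24.29°

Δφ = 18.4480°,  Δλ = -25.8850°
a = sin²(Δφ/2) + cos φ₁ cos φ₂ sin²(Δλ/2) = 0.044260
c = 2·arcsin(√a) = 0.423927 rad = 24.2892°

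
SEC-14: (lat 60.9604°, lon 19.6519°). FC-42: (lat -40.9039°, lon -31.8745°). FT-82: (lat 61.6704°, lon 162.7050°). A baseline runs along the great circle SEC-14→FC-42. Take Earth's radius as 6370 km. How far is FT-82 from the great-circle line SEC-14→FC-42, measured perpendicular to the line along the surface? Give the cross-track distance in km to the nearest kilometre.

δ₁₃ = central angle SEC-14→FT-82 = 0.945325 rad  (haversine)
θ₁₃ = bearing SEC-14→FT-82 = 20.600°,  θ₁₂ = bearing SEC-14→FC-42 = 219.067°
dₓₜ = R·arcsin(sin δ₁₃ · sin(θ₁₃ − θ₁₂)) = 6370·arcsin(0.81069·sin(-198.467°)) = 1654.310 km
|dₓₜ| = 1654.310 km

1654 km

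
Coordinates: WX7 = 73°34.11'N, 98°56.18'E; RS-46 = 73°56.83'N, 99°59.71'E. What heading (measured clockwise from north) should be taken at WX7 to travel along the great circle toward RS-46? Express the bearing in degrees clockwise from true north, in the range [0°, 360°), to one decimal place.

WX7: φ = +73.56850°, λ = +98.93633°
RS-46: φ = +73.94717°, λ = +99.99517°
Δλ = 1.0588°
y = sin Δλ · cos φ₂ = 0.005110
x = cos φ₁ sin φ₂ − sin φ₁ cos φ₂ cos Δλ = 0.006654
θ = atan2(y, x) = 37.5213° → 37.5213° (mod 360°)

37.5°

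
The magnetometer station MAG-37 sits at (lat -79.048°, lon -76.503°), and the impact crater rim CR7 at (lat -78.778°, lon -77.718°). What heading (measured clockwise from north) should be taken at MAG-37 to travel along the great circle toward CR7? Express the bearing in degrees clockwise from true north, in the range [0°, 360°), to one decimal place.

Δλ = -1.2150°
y = sin Δλ · cos φ₂ = -0.004127
x = cos φ₁ sin φ₂ − sin φ₁ cos φ₂ cos Δλ = 0.004669
θ = atan2(y, x) = -41.4684° → 318.5316° (mod 360°)

318.5°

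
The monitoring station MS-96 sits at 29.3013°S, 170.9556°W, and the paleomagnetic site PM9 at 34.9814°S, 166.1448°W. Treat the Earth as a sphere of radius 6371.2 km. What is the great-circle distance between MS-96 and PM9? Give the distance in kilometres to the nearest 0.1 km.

777.0 km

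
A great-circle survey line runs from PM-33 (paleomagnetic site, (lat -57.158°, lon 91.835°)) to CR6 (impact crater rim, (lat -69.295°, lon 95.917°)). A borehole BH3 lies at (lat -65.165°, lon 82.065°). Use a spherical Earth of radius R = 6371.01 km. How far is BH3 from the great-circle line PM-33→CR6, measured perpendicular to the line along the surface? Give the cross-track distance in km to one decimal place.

560.6 km

δ₁₃ = central angle PM-33→BH3 = 0.161746 rad  (haversine)
θ₁₃ = bearing PM-33→BH3 = 206.268°,  θ₁₂ = bearing PM-33→CR6 = 173.198°
dₓₜ = R·arcsin(sin δ₁₃ · sin(θ₁₃ − θ₁₂)) = 6371.01·arcsin(0.16104·sin(33.070°)) = 560.571 km
|dₓₜ| = 560.571 km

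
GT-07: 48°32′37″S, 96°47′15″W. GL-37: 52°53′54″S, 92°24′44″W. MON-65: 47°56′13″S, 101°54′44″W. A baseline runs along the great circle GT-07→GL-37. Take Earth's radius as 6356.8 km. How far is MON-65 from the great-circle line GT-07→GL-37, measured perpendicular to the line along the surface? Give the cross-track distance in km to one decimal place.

299.0 km

GT-07: φ = -48.54361°, λ = -96.78750°
GL-37: φ = -52.89833°, λ = -92.41222°
MON-65: φ = -47.93694°, λ = -101.91222°
δ₁₃ = central angle GT-07→MON-65 = 0.060491 rad  (haversine)
θ₁₃ = bearing GT-07→MON-65 = 278.160°,  θ₁₂ = bearing GT-07→GL-37 = 149.216°
dₓₜ = R·arcsin(sin δ₁₃ · sin(θ₁₃ − θ₁₂)) = 6356.8·arcsin(0.06045·sin(128.944°)) = 299.002 km
|dₓₜ| = 299.002 km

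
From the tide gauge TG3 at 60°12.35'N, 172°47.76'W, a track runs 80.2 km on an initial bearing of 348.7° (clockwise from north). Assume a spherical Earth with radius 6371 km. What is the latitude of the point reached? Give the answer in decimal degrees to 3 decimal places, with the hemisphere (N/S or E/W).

60.913°N

TG3: φ = +60.20583°, λ = -172.79600°
δ = d/R = 80.2/6371 = 0.012588 rad
φ₂ = arcsin(sin φ₁ cos δ + cos φ₁ sin δ cos θ)
   = arcsin(0.86782·0.99992 + 0.49689·0.01259·0.98061) = 60.91280°
λ₂ = λ₁ + atan2(sin θ sin δ cos φ₁, cos δ − sin φ₁ sin φ₂) = -173.08671°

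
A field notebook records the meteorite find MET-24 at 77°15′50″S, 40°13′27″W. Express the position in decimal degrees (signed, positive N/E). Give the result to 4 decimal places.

-77.2639°, -40.2242°

lat: 77.2639° S → -77.2639°
lon: 40.2242° W → -40.2242°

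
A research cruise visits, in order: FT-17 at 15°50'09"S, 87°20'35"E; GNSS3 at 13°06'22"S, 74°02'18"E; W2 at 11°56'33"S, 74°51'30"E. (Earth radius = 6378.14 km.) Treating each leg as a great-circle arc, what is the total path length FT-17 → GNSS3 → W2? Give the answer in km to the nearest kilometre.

FT-17: φ = -15.83583°, λ = +87.34306°
GNSS3: φ = -13.10611°, λ = +74.03833°
W2: φ = -11.94250°, λ = +74.85833°
FT-17→GNSS3: c = 0.229780 rad, d = 1465.57 km
GNSS3→W2: c = 0.024650 rad, d = 157.22 km
Total = 1465.57 + 157.22 = 1622.79 km

1623 km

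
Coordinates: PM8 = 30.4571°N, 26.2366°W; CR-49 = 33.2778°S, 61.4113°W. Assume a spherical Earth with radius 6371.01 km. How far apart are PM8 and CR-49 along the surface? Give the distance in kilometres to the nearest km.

Δφ = -63.7349°,  Δλ = -35.1747°
a = sin²(Δφ/2) + cos φ₁ cos φ₂ sin²(Δλ/2) = 0.344534
c = 2·arcsin(√a) = 1.254622 rad = 71.8846°
d = R·c = 6371.01 × 1.254622 = 7993.2 km

7993 km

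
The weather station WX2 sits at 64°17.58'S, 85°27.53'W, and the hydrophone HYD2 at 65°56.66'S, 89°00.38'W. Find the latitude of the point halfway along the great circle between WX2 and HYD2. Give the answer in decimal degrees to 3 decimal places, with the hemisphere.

65.129°S

WX2: φ = -64.29300°, λ = -85.45883°
HYD2: φ = -65.94433°, λ = -89.00633°
Bx = cos φ₂ cos Δλ = 0.406843,  By = cos φ₂ sin Δλ = -0.025222
φₘ = atan2(sin φ₁ + sin φ₂, √((cos φ₁ + Bx)² + By²)) = -65.12914°
λₘ = λ₁ + atan2(By, cos φ₁ + Bx) = -87.17745°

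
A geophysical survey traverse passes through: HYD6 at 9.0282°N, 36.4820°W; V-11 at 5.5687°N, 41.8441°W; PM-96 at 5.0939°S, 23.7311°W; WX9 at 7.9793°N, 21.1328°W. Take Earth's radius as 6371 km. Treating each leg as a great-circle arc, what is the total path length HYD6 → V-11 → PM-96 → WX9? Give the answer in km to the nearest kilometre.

HYD6→V-11: c = 0.110724 rad, d = 705.43 km
V-11→PM-96: c = 0.366443 rad, d = 2334.61 km
PM-96→WX9: c = 0.232611 rad, d = 1481.97 km
Total = 705.43 + 2334.61 + 1481.97 = 4522.00 km

4522 km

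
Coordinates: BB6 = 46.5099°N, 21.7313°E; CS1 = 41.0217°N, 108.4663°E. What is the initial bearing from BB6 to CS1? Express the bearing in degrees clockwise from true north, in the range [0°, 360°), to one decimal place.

60.8°

Δλ = 86.7350°
y = sin Δλ · cos φ₂ = 0.753236
x = cos φ₁ sin φ₂ − sin φ₁ cos φ₂ cos Δλ = 0.420541
θ = atan2(y, x) = 60.8248° → 60.8248° (mod 360°)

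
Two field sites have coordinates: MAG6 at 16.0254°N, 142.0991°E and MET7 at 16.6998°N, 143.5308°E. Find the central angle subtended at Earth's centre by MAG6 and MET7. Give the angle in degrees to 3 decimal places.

1.530°

Δφ = 0.6744°,  Δλ = 1.4317°
a = sin²(Δφ/2) + cos φ₁ cos φ₂ sin²(Δλ/2) = 0.000178
c = 2·arcsin(√a) = 0.026709 rad = 1.5303°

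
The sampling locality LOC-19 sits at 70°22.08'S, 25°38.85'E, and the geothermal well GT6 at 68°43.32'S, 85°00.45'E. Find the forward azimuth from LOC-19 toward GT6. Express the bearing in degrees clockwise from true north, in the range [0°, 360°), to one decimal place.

114.0°

LOC-19: φ = -70.36800°, λ = +25.64750°
GT6: φ = -68.72200°, λ = +85.00750°
Δλ = 59.3600°
y = sin Δλ · cos φ₂ = 0.312229
x = cos φ₁ sin φ₂ − sin φ₁ cos φ₂ cos Δλ = -0.138879
θ = atan2(y, x) = 113.9795° → 113.9795° (mod 360°)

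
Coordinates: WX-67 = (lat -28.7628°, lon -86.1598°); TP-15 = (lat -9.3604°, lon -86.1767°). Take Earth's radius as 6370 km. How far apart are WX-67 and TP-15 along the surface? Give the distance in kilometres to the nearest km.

Δφ = 19.4024°,  Δλ = -0.0169°
a = sin²(Δφ/2) + cos φ₁ cos φ₂ sin²(Δλ/2) = 0.028396
c = 2·arcsin(√a) = 0.338636 rad = 19.4024°
d = R·c = 6370 × 0.338636 = 2157.1 km

2157 km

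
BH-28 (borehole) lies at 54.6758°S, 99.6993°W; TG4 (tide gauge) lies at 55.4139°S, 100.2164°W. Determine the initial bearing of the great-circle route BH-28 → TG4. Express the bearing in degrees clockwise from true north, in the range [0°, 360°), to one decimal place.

Δλ = -0.5171°
y = sin Δλ · cos φ₂ = -0.005123
x = cos φ₁ sin φ₂ − sin φ₁ cos φ₂ cos Δλ = -0.012901
θ = atan2(y, x) = -158.3417° → 201.6583° (mod 360°)

201.7°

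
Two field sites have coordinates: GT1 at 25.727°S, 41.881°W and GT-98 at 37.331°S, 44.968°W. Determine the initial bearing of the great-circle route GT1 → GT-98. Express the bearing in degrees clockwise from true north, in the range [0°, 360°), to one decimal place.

Δλ = -3.0870°
y = sin Δλ · cos φ₂ = -0.042820
x = cos φ₁ sin φ₂ − sin φ₁ cos φ₂ cos Δλ = -0.201647
θ = atan2(y, x) = -168.0112° → 191.9888° (mod 360°)

192.0°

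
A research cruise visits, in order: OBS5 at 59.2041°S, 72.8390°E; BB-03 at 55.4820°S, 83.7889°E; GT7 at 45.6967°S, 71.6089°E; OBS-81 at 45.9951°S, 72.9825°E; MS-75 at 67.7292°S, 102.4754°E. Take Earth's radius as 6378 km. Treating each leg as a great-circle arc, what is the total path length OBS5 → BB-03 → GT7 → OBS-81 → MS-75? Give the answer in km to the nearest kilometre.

5224 km

OBS5→BB-03: c = 0.121660 rad, d = 775.95 km
BB-03→GT7: c = 0.217026 rad, d = 1384.19 km
GT7→OBS-81: c = 0.017493 rad, d = 111.57 km
OBS-81→MS-75: c = 0.462825 rad, d = 2951.90 km
Total = 775.95 + 1384.19 + 111.57 + 2951.90 = 5223.61 km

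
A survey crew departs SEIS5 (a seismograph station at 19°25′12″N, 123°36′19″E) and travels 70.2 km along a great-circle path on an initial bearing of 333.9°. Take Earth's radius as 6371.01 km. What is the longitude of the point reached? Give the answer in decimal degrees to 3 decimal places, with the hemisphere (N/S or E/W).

123.310°E

SEIS5: φ = +19.42000°, λ = +123.60528°
δ = d/R = 70.2/6371.01 = 0.011019 rad
φ₂ = arcsin(sin φ₁ cos δ + cos φ₁ sin δ cos θ)
   = arcsin(0.33249·0.99994 + 0.94311·0.01102·0.89803) = 19.98670°
λ₂ = λ₁ + atan2(sin θ sin δ cos φ₁, cos δ − sin φ₁ sin φ₂) = 123.30974°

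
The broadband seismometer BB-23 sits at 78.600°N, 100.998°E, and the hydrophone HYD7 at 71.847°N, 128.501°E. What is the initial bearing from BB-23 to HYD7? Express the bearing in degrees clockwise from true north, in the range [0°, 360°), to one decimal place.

120.0°

Δλ = 27.5030°
y = sin Δλ · cos φ₂ = 0.143875
x = cos φ₁ sin φ₂ − sin φ₁ cos φ₂ cos Δλ = -0.083074
θ = atan2(y, x) = 120.0024° → 120.0024° (mod 360°)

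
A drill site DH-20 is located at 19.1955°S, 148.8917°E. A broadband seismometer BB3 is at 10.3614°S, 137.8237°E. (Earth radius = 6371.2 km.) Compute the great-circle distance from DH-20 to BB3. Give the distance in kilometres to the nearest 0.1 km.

1541.9 km

Δφ = 8.8341°,  Δλ = -11.0680°
a = sin²(Δφ/2) + cos φ₁ cos φ₂ sin²(Δλ/2) = 0.014571
c = 2·arcsin(√a) = 0.242012 rad = 13.8663°
d = R·c = 6371.2 × 0.242012 = 1541.9 km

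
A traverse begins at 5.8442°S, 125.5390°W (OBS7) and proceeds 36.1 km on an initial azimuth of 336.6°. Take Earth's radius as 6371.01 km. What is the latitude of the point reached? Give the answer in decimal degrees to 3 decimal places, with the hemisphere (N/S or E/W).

5.546°S

δ = d/R = 36.1/6371.01 = 0.005666 rad
φ₂ = arcsin(sin φ₁ cos δ + cos φ₁ sin δ cos θ)
   = arcsin(-0.10182·0.99998 + 0.99480·0.00567·0.91775) = -5.54623°
λ₂ = λ₁ + atan2(sin θ sin δ cos φ₁, cos δ − sin φ₁ sin φ₂) = -125.66854°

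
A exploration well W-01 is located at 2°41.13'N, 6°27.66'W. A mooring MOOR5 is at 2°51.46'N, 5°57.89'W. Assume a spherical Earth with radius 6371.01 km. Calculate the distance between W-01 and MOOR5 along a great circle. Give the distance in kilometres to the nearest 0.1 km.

W-01: φ = +2.68550°, λ = -6.46100°
MOOR5: φ = +2.85767°, λ = -5.96483°
Δφ = 0.1722°,  Δλ = 0.4962°
a = sin²(Δφ/2) + cos φ₁ cos φ₂ sin²(Δλ/2) = 0.000021
c = 2·arcsin(√a) = 0.009157 rad = 0.5246°
d = R·c = 6371.01 × 0.009157 = 58.3 km

58.3 km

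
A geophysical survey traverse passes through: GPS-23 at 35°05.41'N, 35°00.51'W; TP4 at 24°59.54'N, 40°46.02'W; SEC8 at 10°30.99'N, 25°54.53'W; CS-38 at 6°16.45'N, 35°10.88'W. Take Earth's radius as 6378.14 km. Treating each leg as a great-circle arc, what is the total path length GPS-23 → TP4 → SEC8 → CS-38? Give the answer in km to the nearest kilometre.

4627 km

GPS-23: φ = +35.09017°, λ = -35.00850°
TP4: φ = +24.99233°, λ = -40.76700°
SEC8: φ = +10.51650°, λ = -25.90883°
CS-38: φ = +6.27417°, λ = -35.18133°
GPS-23→TP4: c = 0.196442 rad, d = 1252.93 km
TP4→SEC8: c = 0.352662 rad, d = 2249.33 km
SEC8→CS-38: c = 0.176355 rad, d = 1124.82 km
Total = 1252.93 + 2249.33 + 1124.82 = 4627.08 km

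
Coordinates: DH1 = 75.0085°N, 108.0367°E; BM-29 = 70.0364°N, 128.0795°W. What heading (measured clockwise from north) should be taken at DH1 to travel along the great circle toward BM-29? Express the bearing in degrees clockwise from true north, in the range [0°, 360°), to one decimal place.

Δλ = 123.8838°
y = sin Δλ · cos φ₂ = 0.283439
x = cos φ₁ sin φ₂ − sin φ₁ cos φ₂ cos Δλ = 0.427000
θ = atan2(y, x) = 33.5759° → 33.5759° (mod 360°)

33.6°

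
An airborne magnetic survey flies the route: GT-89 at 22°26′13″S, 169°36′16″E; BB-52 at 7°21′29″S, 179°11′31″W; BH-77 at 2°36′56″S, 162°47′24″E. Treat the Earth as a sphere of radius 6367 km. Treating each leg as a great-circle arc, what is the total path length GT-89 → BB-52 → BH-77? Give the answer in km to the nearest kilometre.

4123 km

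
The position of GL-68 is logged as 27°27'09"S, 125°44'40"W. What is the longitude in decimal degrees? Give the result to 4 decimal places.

125.7444°W

125° + 44′/60 + 40″/3600 = 125 + 0.73333 + 0.01111 = 125.7444°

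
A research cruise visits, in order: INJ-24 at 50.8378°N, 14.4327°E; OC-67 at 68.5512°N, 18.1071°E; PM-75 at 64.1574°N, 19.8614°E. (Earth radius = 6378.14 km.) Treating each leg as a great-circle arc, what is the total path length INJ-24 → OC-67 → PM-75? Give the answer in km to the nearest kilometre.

INJ-24→OC-67: c = 0.310714 rad, d = 1981.77 km
OC-67→PM-75: c = 0.077655 rad, d = 495.30 km
Total = 1981.77 + 495.30 = 2477.07 km

2477 km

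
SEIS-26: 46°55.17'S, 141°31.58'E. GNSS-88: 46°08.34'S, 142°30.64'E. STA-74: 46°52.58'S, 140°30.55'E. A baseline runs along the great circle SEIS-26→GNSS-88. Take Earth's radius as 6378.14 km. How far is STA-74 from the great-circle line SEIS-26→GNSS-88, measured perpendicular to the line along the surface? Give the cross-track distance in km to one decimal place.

61.0 km

SEIS-26: φ = -46.91950°, λ = +141.52633°
GNSS-88: φ = -46.13900°, λ = +142.51067°
STA-74: φ = -46.87633°, λ = +140.50917°
δ₁₃ = central angle SEIS-26→STA-74 = 0.012154 rad  (haversine)
θ₁₃ = bearing SEIS-26→STA-74 = 273.183°,  θ₁₂ = bearing SEIS-26→GNSS-88 = 41.305°
dₓₜ = R·arcsin(sin δ₁₃ · sin(θ₁₃ − θ₁₂)) = 6378.14·arcsin(0.01215·sin(231.878°)) = -60.983 km
|dₓₜ| = 60.983 km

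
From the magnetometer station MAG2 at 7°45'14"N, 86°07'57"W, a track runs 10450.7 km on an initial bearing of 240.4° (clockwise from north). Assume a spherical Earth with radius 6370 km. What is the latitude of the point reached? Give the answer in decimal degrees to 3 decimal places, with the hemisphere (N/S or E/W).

MAG2: φ = +7.75389°, λ = -86.13250°
δ = d/R = 10450.7/6370 = 1.640612 rad
φ₂ = arcsin(sin φ₁ cos δ + cos φ₁ sin δ cos θ)
   = arcsin(0.13492·-0.06976 + 0.99086·0.99756·-0.49394) = -29.84432°
λ₂ = λ₁ + atan2(sin θ sin δ cos φ₁, cos δ − sin φ₁ sin φ₂) = -176.30702°

29.844°S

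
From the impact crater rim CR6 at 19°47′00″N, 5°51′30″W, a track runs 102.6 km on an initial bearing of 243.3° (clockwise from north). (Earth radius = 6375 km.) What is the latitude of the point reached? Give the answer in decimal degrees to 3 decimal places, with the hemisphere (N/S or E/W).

19.367°N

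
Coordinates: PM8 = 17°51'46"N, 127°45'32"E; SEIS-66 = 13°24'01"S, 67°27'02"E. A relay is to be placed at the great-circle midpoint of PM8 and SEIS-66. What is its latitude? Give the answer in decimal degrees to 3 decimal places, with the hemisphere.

PM8: φ = +17.86278°, λ = +127.75889°
SEIS-66: φ = -13.40028°, λ = +67.45056°
Bx = cos φ₂ cos Δλ = 0.481847,  By = cos φ₂ sin Δλ = -0.845053
φₘ = atan2(sin φ₁ + sin φ₂, √((cos φ₁ + Bx)² + By²)) = 2.57995°
λₘ = λ₁ + atan2(By, cos φ₁ + Bx) = 97.24186°

2.580°N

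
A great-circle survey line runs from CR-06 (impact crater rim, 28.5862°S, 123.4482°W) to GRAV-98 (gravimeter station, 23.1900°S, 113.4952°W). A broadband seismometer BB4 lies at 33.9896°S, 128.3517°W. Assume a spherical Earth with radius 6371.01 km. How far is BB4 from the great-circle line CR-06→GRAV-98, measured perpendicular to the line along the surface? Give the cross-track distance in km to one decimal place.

316.2 km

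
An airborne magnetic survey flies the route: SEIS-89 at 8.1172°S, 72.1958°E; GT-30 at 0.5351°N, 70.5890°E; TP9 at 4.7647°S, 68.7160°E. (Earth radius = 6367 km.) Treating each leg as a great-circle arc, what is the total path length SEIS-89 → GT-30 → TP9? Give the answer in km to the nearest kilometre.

1602 km

SEIS-89→GT-30: c = 0.153577 rad, d = 977.82 km
GT-30→TP9: c = 0.098094 rad, d = 624.57 km
Total = 977.82 + 624.57 = 1602.39 km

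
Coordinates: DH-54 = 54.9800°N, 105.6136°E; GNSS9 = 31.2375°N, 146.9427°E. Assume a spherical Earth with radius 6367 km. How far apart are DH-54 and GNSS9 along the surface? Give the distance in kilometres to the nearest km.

Δφ = -23.7425°,  Δλ = 41.3291°
a = sin²(Δφ/2) + cos φ₁ cos φ₂ sin²(Δλ/2) = 0.103423
c = 2·arcsin(√a) = 0.654827 rad = 37.5188°
d = R·c = 6367 × 0.654827 = 4169.3 km

4169 km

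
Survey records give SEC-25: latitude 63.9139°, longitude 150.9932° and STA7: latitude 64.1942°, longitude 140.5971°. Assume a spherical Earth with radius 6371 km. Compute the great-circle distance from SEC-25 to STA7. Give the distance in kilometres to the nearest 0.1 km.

506.2 km

Δφ = 0.2803°,  Δλ = -10.3961°
a = sin²(Δφ/2) + cos φ₁ cos φ₂ sin²(Δλ/2) = 0.001577
c = 2·arcsin(√a) = 0.079448 rad = 4.5521°
d = R·c = 6371 × 0.079448 = 506.2 km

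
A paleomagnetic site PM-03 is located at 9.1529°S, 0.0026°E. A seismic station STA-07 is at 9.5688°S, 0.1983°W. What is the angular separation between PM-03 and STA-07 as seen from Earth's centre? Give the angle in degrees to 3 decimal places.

0.461°

Δφ = -0.4159°,  Δλ = -0.2009°
a = sin²(Δφ/2) + cos φ₁ cos φ₂ sin²(Δλ/2) = 0.000016
c = 2·arcsin(√a) = 0.008041 rad = 0.4607°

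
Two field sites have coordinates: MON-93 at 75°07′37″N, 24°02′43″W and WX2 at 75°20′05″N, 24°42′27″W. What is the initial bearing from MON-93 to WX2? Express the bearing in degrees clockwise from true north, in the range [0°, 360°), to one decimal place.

321.2°

MON-93: φ = +75.12694°, λ = -24.04528°
WX2: φ = +75.33472°, λ = -24.70750°
Δλ = -0.6622°
y = sin Δλ · cos φ₂ = -0.002926
x = cos φ₁ sin φ₂ − sin φ₁ cos φ₂ cos Δλ = 0.003643
θ = atan2(y, x) = -38.7737° → 321.2263° (mod 360°)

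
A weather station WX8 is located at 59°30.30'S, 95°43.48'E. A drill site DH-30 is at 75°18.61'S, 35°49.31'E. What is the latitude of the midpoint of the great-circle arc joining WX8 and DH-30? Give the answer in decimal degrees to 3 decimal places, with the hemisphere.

69.840°S

WX8: φ = -59.50500°, λ = +95.72467°
DH-30: φ = -75.31017°, λ = +35.82183°
Bx = cos φ₂ cos Δλ = 0.127165,  By = cos φ₂ sin Δλ = -0.219397
φₘ = atan2(sin φ₁ + sin φ₂, √((cos φ₁ + Bx)² + By²)) = -69.84012°
λₘ = λ₁ + atan2(By, cos φ₁ + Bx) = 76.65394°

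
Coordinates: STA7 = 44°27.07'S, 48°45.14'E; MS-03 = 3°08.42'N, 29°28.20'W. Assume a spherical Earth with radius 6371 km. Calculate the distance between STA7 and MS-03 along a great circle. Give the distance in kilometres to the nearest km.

STA7: φ = -44.45117°, λ = +48.75233°
MS-03: φ = +3.14033°, λ = -29.47000°
Δφ = 47.5915°,  Δλ = -78.2223°
a = sin²(Δφ/2) + cos φ₁ cos φ₂ sin²(Δλ/2) = 0.446438
c = 2·arcsin(√a) = 1.463466 rad = 83.8504°
d = R·c = 6371 × 1.463466 = 9323.7 km

9324 km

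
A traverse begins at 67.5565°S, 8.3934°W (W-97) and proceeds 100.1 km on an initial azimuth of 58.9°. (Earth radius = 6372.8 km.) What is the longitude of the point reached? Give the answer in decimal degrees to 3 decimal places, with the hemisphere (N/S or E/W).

δ = d/R = 100.1/6372.8 = 0.015707 rad
φ₂ = arcsin(sin φ₁ cos δ + cos φ₁ sin δ cos θ)
   = arcsin(-0.92426·0.99988 + 0.38177·0.01571·0.51653) = -67.07935°
λ₂ = λ₁ + atan2(sin θ sin δ cos φ₁, cos δ − sin φ₁ sin φ₂) = -6.41440°

6.414°W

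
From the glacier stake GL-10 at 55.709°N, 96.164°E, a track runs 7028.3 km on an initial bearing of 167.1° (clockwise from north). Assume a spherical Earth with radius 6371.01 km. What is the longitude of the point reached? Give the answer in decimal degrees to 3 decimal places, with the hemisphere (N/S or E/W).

107.741°E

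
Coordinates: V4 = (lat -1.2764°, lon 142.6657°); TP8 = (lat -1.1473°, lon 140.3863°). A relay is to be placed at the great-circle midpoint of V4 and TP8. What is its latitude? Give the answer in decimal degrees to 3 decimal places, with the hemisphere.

Bx = cos φ₂ cos Δλ = 0.999008,  By = cos φ₂ sin Δλ = -0.039765
φₘ = atan2(sin φ₁ + sin φ₂, √((cos φ₁ + Bx)² + By²)) = -1.21209°
λₘ = λ₁ + atan2(By, cos φ₁ + Bx) = 141.52597°

1.212°S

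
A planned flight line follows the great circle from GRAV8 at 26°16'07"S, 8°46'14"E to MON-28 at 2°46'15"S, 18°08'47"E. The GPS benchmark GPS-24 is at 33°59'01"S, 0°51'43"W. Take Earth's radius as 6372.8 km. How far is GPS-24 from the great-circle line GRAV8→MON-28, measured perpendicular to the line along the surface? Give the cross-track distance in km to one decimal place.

GRAV8: φ = -26.26861°, λ = +8.77056°
MON-28: φ = -2.77083°, λ = +18.14639°
GPS-24: φ = -33.98361°, λ = -0.86194°
δ₁₃ = central angle GRAV8→GPS-24 = 0.197986 rad  (haversine)
θ₁₃ = bearing GRAV8→GPS-24 = 224.862°,  θ₁₂ = bearing GRAV8→MON-28 = 22.502°
dₓₜ = R·arcsin(sin δ₁₃ · sin(θ₁₃ − θ₁₂)) = 6372.8·arcsin(0.19669·sin(202.360°)) = -477.308 km
|dₓₜ| = 477.308 km

477.3 km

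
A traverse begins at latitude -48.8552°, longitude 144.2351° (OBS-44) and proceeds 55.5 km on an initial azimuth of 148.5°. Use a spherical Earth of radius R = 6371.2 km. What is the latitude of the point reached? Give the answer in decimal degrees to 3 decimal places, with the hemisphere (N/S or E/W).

49.280°S

δ = d/R = 55.5/6371.2 = 0.008711 rad
φ₂ = arcsin(sin φ₁ cos δ + cos φ₁ sin δ cos θ)
   = arcsin(-0.75305·0.99996 + 0.65796·0.00871·-0.85264) = -49.28007°
λ₂ = λ₁ + atan2(sin θ sin δ cos φ₁, cos δ − sin φ₁ sin φ₂) = 144.63485°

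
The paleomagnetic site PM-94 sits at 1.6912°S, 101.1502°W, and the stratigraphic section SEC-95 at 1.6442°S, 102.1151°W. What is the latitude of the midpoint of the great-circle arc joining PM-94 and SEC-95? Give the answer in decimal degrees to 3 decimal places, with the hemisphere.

1.668°S

Bx = cos φ₂ cos Δλ = 0.999447,  By = cos φ₂ sin Δλ = -0.016833
φₘ = atan2(sin φ₁ + sin φ₂, √((cos φ₁ + Bx)² + By²)) = -1.66776°
λₘ = λ₁ + atan2(By, cos φ₁ + Bx) = -101.63266°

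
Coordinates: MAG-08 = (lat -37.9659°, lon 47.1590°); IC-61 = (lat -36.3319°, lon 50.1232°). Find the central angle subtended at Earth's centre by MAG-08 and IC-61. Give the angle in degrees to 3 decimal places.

Δφ = 1.6340°,  Δλ = 2.9642°
a = sin²(Δφ/2) + cos φ₁ cos φ₂ sin²(Δλ/2) = 0.000628
c = 2·arcsin(√a) = 0.050133 rad = 2.8724°

2.872°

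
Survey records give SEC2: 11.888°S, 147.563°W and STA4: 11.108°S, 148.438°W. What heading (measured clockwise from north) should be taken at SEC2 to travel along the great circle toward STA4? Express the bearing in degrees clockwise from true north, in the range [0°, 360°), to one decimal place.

Δλ = -0.8750°
y = sin Δλ · cos φ₂ = -0.014985
x = cos φ₁ sin φ₂ − sin φ₁ cos φ₂ cos Δλ = 0.013590
θ = atan2(y, x) = -47.7957° → 312.2043° (mod 360°)

312.2°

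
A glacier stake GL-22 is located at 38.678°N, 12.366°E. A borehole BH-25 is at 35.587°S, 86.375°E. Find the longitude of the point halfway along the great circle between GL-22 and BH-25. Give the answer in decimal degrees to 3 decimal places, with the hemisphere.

50.253°E

Bx = cos φ₂ cos Δλ = 0.224035,  By = cos φ₂ sin Δλ = 0.781765
φₘ = atan2(sin φ₁ + sin φ₂, √((cos φ₁ + Bx)² + By²)) = 1.93479°
λₘ = λ₁ + atan2(By, cos φ₁ + Bx) = 50.25262°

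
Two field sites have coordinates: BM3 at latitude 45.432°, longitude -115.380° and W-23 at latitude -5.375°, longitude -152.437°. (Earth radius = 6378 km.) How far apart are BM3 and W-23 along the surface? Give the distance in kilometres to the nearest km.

6746 km

Δφ = -50.8070°,  Δλ = -37.0570°
a = sin²(Δφ/2) + cos φ₁ cos φ₂ sin²(Δλ/2) = 0.254586
c = 2·arcsin(√a) = 1.057756 rad = 60.6049°
d = R·c = 6378 × 1.057756 = 6746.4 km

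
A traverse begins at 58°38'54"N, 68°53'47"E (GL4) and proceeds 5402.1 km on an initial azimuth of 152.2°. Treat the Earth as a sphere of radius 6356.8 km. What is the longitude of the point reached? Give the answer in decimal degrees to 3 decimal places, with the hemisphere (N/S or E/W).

89.933°E

GL4: φ = +58.64833°, λ = +68.89639°
δ = d/R = 5402.1/6356.8 = 0.849814 rad
φ₂ = arcsin(sin φ₁ cos δ + cos φ₁ sin δ cos θ)
   = arcsin(0.85399·0.66012 + 0.52029·0.75116·-0.88458) = 12.59315°
λ₂ = λ₁ + atan2(sin θ sin δ cos φ₁, cos δ − sin φ₁ sin φ₂) = 89.93308°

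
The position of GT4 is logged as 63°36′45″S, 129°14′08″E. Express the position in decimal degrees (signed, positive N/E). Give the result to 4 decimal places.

lat: 63.6125° S → -63.6125°
lon: 129.2356° E → +129.2356°

-63.6125°, +129.2356°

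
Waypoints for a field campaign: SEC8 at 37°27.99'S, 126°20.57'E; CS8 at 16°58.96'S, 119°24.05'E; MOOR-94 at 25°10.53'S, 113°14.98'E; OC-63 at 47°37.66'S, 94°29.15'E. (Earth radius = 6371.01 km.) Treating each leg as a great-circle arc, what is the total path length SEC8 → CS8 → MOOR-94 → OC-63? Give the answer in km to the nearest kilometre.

SEC8: φ = -37.46650°, λ = +126.34283°
CS8: φ = -16.98267°, λ = +119.40083°
MOOR-94: φ = -25.17550°, λ = +113.24967°
OC-63: φ = -47.62767°, λ = +94.48583°
SEC8→CS8: c = 0.373089 rad, d = 2376.95 km
CS8→MOOR-94: c = 0.174515 rad, d = 1111.84 km
MOOR-94→OC-63: c = 0.469527 rad, d = 2991.36 km
Total = 2376.95 + 1111.84 + 2991.36 = 6480.15 km

6480 km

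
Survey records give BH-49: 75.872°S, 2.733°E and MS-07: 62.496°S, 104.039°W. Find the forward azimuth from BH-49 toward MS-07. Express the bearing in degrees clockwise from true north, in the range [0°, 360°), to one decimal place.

232.0°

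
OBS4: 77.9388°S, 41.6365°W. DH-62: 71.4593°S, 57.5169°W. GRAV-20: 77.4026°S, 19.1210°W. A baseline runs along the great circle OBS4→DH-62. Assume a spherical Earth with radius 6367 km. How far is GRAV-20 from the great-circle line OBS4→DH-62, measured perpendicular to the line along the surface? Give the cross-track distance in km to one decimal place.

374.4 km

δ₁₃ = central angle OBS4→GRAV-20 = 0.083900 rad  (haversine)
θ₁₃ = bearing OBS4→GRAV-20 = 94.722°,  θ₁₂ = bearing OBS4→DH-62 = 319.250°
dₓₜ = R·arcsin(sin δ₁₃ · sin(θ₁₃ − θ₁₂)) = 6367·arcsin(0.08380·sin(-224.528°)) = 374.384 km
|dₓₜ| = 374.384 km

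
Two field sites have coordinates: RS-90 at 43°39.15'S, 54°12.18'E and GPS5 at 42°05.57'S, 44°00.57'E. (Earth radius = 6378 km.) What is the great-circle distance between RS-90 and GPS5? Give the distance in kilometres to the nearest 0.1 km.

848.9 km

RS-90: φ = -43.65250°, λ = +54.20300°
GPS5: φ = -42.09283°, λ = +44.00950°
Δφ = 1.5597°,  Δλ = -10.1935°
a = sin²(Δφ/2) + cos φ₁ cos φ₂ sin²(Δλ/2) = 0.004423
c = 2·arcsin(√a) = 0.133104 rad = 7.6263°
d = R·c = 6378 × 0.133104 = 848.9 km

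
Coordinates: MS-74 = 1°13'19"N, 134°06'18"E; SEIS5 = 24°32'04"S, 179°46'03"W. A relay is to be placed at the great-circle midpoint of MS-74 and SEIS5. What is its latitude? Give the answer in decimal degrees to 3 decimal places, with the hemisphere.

12.635°S

MS-74: φ = +1.22194°, λ = +134.10500°
SEIS5: φ = -24.53444°, λ = -179.76750°
Bx = cos φ₂ cos Δλ = 0.630481,  By = cos φ₂ sin Δλ = 0.655797
φₘ = atan2(sin φ₁ + sin φ₂, √((cos φ₁ + Bx)² + By²)) = -12.63513°
λₘ = λ₁ + atan2(By, cos φ₁ + Bx) = 156.01827°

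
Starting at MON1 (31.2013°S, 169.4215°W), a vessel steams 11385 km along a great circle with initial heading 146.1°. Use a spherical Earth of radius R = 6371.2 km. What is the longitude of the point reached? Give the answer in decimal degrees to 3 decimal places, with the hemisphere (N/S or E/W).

δ = d/R = 11385/6371.2 = 1.786948 rad
φ₂ = arcsin(sin φ₁ cos δ + cos φ₁ sin δ cos θ)
   = arcsin(-0.51805·-0.21447 + 0.85535·0.97673·-0.83001) = -35.61432°
λ₂ = λ₁ + atan2(sin θ sin δ cos φ₁, cos δ − sin φ₁ sin φ₂) = -31.49677°

31.497°W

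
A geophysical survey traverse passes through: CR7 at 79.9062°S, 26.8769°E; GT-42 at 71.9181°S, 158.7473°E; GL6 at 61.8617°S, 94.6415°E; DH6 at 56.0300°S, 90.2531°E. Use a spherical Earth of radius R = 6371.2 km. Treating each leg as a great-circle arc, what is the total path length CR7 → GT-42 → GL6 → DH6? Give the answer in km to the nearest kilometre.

6416 km

CR7→GT-42: c = 0.451959 rad, d = 2879.52 km
GT-42→GL6: c = 0.445987 rad, d = 2841.47 km
GL6→DH6: c = 0.109122 rad, d = 695.24 km
Total = 2879.52 + 2841.47 + 695.24 = 6416.23 km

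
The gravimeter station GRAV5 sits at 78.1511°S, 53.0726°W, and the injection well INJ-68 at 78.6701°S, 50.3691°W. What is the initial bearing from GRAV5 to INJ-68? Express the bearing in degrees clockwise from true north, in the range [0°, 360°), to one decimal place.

Δλ = 2.7035°
y = sin Δλ · cos φ₂ = 0.009266
x = cos φ₁ sin φ₂ − sin φ₁ cos φ₂ cos Δλ = -0.009272
θ = atan2(y, x) = 135.0177° → 135.0177° (mod 360°)

135.0°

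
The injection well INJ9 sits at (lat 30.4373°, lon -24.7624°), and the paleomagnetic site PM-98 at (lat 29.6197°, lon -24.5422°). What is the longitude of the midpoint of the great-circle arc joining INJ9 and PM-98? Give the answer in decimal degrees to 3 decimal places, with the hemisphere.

24.652°W

Bx = cos φ₂ cos Δλ = 0.869319,  By = cos φ₂ sin Δλ = 0.003341
φₘ = atan2(sin φ₁ + sin φ₂, √((cos φ₁ + Bx)² + By²)) = 30.02855°
λₘ = λ₁ + atan2(By, cos φ₁ + Bx) = -24.65185°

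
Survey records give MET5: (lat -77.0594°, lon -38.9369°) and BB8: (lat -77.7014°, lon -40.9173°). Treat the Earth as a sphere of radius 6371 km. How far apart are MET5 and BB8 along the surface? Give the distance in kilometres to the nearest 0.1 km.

Δφ = -0.6420°,  Δλ = -1.9804°
a = sin²(Δφ/2) + cos φ₁ cos φ₂ sin²(Δλ/2) = 0.000046
c = 2·arcsin(√a) = 0.013511 rad = 0.7741°
d = R·c = 6371 × 0.013511 = 86.1 km

86.1 km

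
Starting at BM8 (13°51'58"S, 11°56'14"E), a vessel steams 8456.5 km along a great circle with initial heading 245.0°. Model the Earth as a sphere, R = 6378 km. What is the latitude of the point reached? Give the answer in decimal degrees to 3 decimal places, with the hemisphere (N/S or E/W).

BM8: φ = -13.86611°, λ = +11.93722°
δ = d/R = 8456.5/6378 = 1.325886 rad
φ₂ = arcsin(sin φ₁ cos δ + cos φ₁ sin δ cos θ)
   = arcsin(-0.23965·0.24247 + 0.97086·0.97016·-0.42262) = -27.14007°
λ₂ = λ₁ + atan2(sin θ sin δ cos φ₁, cos δ − sin φ₁ sin φ₂) = -69.19745°

27.140°S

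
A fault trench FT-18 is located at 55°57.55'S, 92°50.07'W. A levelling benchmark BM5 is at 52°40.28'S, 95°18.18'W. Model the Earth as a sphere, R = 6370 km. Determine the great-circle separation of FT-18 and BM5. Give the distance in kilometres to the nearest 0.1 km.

FT-18: φ = -55.95917°, λ = -92.83450°
BM5: φ = -52.67133°, λ = -95.30300°
Δφ = 3.2878°,  Δλ = -2.4685°
a = sin²(Δφ/2) + cos φ₁ cos φ₂ sin²(Δλ/2) = 0.000980
c = 2·arcsin(√a) = 0.062636 rad = 3.5888°
d = R·c = 6370 × 0.062636 = 399.0 km

399.0 km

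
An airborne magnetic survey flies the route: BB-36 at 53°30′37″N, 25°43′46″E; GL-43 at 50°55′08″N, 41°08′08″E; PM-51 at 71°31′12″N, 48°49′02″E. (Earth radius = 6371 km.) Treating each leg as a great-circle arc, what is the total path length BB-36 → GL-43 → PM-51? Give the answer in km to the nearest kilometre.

BB-36: φ = +53.51028°, λ = +25.72944°
GL-43: φ = +50.91889°, λ = +41.13556°
PM-51: φ = +71.52000°, λ = +48.81722°
BB-36→GL-43: c = 0.170464 rad, d = 1086.02 km
GL-43→PM-51: c = 0.364620 rad, d = 2322.99 km
Total = 1086.02 + 2322.99 = 3409.02 km

3409 km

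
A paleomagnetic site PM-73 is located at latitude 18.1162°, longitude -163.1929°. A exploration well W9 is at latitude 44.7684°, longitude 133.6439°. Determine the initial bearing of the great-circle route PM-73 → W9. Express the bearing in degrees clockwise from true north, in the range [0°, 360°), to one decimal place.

Δλ = -63.1632°
y = sin Δλ · cos φ₂ = -0.633494
x = cos φ₁ sin φ₂ − sin φ₁ cos φ₂ cos Δλ = 0.569670
θ = atan2(y, x) = -48.0365° → 311.9635° (mod 360°)

312.0°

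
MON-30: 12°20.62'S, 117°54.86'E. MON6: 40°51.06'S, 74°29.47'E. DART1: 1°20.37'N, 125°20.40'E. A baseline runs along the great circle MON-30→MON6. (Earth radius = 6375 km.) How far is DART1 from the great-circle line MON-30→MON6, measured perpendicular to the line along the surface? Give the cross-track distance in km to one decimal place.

MON-30: φ = -12.34367°, λ = +117.91433°
MON6: φ = -40.85100°, λ = +74.49117°
DART1: φ = +1.33950°, λ = +125.34000°
δ₁₃ = central angle MON-30→DART1 = 0.271282 rad  (haversine)
θ₁₃ = bearing MON-30→DART1 = 28.827°,  θ₁₂ = bearing MON-30→MON6 = 224.913°
dₓₜ = R·arcsin(sin δ₁₃ · sin(θ₁₃ − θ₁₂)) = 6375·arcsin(0.26797·sin(-196.086°)) = 473.763 km
|dₓₜ| = 473.763 km

473.8 km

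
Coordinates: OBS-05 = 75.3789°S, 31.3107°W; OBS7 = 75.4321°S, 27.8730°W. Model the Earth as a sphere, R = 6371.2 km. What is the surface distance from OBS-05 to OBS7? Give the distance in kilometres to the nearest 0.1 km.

96.5 km

Δφ = -0.0532°,  Δλ = 3.4377°
a = sin²(Δφ/2) + cos φ₁ cos φ₂ sin²(Δλ/2) = 0.000057
c = 2·arcsin(√a) = 0.015145 rad = 0.8677°
d = R·c = 6371.2 × 0.015145 = 96.5 km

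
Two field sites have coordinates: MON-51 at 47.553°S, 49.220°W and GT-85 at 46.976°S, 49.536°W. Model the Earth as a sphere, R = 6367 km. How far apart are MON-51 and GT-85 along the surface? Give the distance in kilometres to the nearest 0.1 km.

68.4 km

Δφ = 0.5770°,  Δλ = -0.3160°
a = sin²(Δφ/2) + cos φ₁ cos φ₂ sin²(Δλ/2) = 0.000029
c = 2·arcsin(√a) = 0.010744 rad = 0.6156°
d = R·c = 6367 × 0.010744 = 68.4 km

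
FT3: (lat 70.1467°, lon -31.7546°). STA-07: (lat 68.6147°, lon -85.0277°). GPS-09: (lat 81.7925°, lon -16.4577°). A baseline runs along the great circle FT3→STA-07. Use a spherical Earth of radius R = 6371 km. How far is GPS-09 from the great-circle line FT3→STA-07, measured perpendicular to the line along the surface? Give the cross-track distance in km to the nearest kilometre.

δ₁₃ = central angle FT3→GPS-09 = 0.211598 rad  (haversine)
θ₁₃ = bearing FT3→GPS-09 = 10.331°,  θ₁₂ = bearing FT3→STA-07 = 290.820°
dₓₜ = R·arcsin(sin δ₁₃ · sin(θ₁₃ − θ₁₂)) = 6371·arcsin(0.21002·sin(-280.490°)) = 1325.227 km
|dₓₜ| = 1325.227 km

1325 km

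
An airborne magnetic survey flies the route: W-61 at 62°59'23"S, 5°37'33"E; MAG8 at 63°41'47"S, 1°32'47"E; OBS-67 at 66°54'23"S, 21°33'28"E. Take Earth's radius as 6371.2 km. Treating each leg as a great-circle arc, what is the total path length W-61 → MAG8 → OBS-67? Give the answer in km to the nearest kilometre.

W-61: φ = -62.98972°, λ = +5.62583°
MAG8: φ = -63.69639°, λ = +1.54639°
OBS-67: φ = -66.90639°, λ = +21.55778°
W-61→MAG8: c = 0.034234 rad, d = 218.11 km
MAG8→OBS-67: c = 0.155481 rad, d = 990.60 km
Total = 218.11 + 990.60 = 1208.72 km

1209 km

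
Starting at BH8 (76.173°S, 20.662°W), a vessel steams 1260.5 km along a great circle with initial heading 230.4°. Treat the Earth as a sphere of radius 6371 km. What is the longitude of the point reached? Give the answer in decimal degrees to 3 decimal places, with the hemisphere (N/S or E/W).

74.016°W

δ = d/R = 1260.5/6371 = 0.197850 rad
φ₂ = arcsin(sin φ₁ cos δ + cos φ₁ sin δ cos θ)
   = arcsin(-0.97102·0.98049 + 0.23899·0.19656·-0.63742) = -79.11935°
λ₂ = λ₁ + atan2(sin θ sin δ cos φ₁, cos δ − sin φ₁ sin φ₂) = -74.01630°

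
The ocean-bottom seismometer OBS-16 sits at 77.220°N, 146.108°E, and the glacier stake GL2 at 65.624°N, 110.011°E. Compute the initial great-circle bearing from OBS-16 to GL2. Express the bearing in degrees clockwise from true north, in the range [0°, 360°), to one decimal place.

243.0°

Δλ = -36.0970°
y = sin Δλ · cos φ₂ = -0.243157
x = cos φ₁ sin φ₂ − sin φ₁ cos φ₂ cos Δλ = -0.123738
θ = atan2(y, x) = -116.9707° → 243.0293° (mod 360°)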